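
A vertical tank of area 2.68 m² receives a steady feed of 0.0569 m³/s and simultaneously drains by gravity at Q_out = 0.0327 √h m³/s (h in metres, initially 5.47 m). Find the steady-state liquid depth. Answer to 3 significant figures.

A dh/dt = Q_in − 0.0327 √h. Steady state requires inflow = outflow:
Q_in = 0.0327 √h_ss ⇒ √h_ss = 0.0569/0.0327 = 1.7401.
h_ss = 1.7401² = 3.0278 m. (Since h₀ = 5.47 m > h_ss, the level will fall toward this value.)

3.03 m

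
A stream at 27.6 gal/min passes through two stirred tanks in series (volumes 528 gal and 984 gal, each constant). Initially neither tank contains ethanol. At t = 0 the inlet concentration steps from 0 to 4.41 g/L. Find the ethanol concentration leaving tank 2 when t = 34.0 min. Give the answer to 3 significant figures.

Species balance on tank i: dCᵢ/dt = (Cᵢ₋₁ − Cᵢ)/τᵢ with τᵢ = Vᵢ/Q.
τ₁ = 528/27.6 = 19.130 min; τ₂ = 984/27.6 = 35.652 min.
Solving the cascade with C₁(0)=C₂(0)=0 gives C₂(t) = C_in[1 − (τ₁ e^(−t/τ₁) − τ₂ e^(−t/τ₂))/(τ₁ − τ₂)].
At t = 34.0: e^(−t/τ₁) = 0.16910, e^(−t/τ₂) = 0.38533.
C₂ = 4.41·[1 − (19.130·0.16910 − 35.652·0.38533)/(-16.522)] = 4.41·0.36430 = 1.6066 g/L.

1.61 g/L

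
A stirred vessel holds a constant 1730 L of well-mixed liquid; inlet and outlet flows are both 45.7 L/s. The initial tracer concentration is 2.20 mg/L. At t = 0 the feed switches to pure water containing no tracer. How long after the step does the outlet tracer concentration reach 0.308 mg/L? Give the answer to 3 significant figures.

Accumulation = in − out for the solute gives V dC/dt = Q(C_in − C), so τ = V/Q = 37.856 s.
C(t) = C_in + (C₀ − C_in) e^(−t/τ). Set C = 0.308 and solve for t:
e^(−t/τ) = (C − C_in)/(C₀ − C_in) = (0.308 − 0)/(2.20 − 0) = 0.14000
t = −τ ln(…) = 37.856 × 1.9661 = 74.428 s.

74.4 s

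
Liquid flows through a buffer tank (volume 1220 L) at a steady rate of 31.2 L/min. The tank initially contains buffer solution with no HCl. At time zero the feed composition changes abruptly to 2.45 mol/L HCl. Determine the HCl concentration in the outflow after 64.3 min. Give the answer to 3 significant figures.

1.98 mol/L

Unsteady species balance (constant V, well mixed): V dC/dt = Q(C_in − C).
Rewrite as dC/dt + C/τ = C_in/τ, τ = V/Q = 39.103 min.
Integrating: C(t) = C_in + (C₀ − C_in) e^(−t/τ).
C(64.3) = 2.45 + (0 − 2.45)·e^(−64.3/39.103) = 2.45 + (-2.4500)·0.19313 = 1.9768 mol/L.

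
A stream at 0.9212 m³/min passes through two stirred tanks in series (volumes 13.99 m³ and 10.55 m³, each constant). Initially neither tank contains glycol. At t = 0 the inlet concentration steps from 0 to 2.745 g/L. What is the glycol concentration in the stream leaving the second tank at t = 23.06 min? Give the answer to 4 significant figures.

Each tank obeys Vᵢ dCᵢ/dt = Q(Cᵢ₋₁ − Cᵢ), so τᵢ = Vᵢ/Q.
τ₁ = 13.99/0.9212 = 15.1867 min; τ₂ = 10.55/0.9212 = 11.4525 min.
Solving the cascade with C₁(0)=C₂(0)=0 gives C₂(t) = C_in[1 − (τ₁ e^(−t/τ₁) − τ₂ e^(−t/τ₂))/(τ₁ − τ₂)].
At t = 23.06: e^(−t/τ₁) = 0.219055, e^(−t/τ₂) = 0.133515.
C₂ = 2.745·[1 − (15.1867·0.219055 − 11.4525·0.133515)/(3.73426)] = 2.745·0.518606 = 1.42357 g/L.

1.424 g/L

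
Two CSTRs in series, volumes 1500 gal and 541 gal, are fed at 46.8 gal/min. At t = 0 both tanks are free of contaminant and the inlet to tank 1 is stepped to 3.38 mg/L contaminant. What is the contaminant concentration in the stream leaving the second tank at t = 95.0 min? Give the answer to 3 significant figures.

Species balance on tank i: dCᵢ/dt = (Cᵢ₋₁ − Cᵢ)/τᵢ with τᵢ = Vᵢ/Q.
τ₁ = 1500/46.8 = 32.051 min; τ₂ = 541/46.8 = 11.560 min.
Solving the cascade with C₁(0)=C₂(0)=0 gives C₂(t) = C_in[1 − (τ₁ e^(−t/τ₁) − τ₂ e^(−t/τ₂))/(τ₁ − τ₂)].
At t = 95.0: e^(−t/τ₁) = 0.051612, e^(−t/τ₂) = 0.00026972.
C₂ = 3.38·[1 − (32.051·0.051612 − 11.560·0.00026972)/(20.491)] = 3.38·0.91942 = 3.1077 mg/L.

3.11 mg/L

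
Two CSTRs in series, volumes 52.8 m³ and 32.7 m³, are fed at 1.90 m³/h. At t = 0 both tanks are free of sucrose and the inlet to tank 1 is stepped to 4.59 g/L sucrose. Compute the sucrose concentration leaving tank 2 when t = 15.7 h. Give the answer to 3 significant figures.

0.736 g/L

Time constants: τᵢ = Vᵢ/Q for each well-mixed tank.
τ₁ = 52.8/1.90 = 27.789 h; τ₂ = 32.7/1.90 = 17.211 h.
Tank 1: C₁ = C_in(1 − e^(−t/τ₁)). Tank 2 (τ₁ ≠ τ₂): C₂ = C_in[1 − (τ₁ e^(−t/τ₁) − τ₂ e^(−t/τ₂))/(τ₁ − τ₂)].
At t = 15.7: e^(−t/τ₁) = 0.56838, e^(−t/τ₂) = 0.40163.
C₂ = 4.59·[1 − (27.789·0.56838 − 17.211·0.40163)/(10.579)] = 4.59·0.16033 = 0.73592 g/L.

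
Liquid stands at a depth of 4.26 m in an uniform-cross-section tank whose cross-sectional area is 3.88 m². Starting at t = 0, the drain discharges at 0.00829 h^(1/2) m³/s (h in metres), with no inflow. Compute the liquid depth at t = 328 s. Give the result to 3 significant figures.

With no inflow, A dh/dt = −0.00829 √h.
Separate and integrate: 2(√h − √h₀) = −(0.00829/A) t.
√h = √4.26 − 0.00829·328/(2·3.88) = 2.0640 − 0.35040 = 1.7136.
h = 1.7136² = 2.9363 m.

2.94 m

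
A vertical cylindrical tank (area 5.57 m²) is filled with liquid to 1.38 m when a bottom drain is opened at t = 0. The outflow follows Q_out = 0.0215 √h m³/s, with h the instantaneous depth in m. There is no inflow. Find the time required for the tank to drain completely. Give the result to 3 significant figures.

Unsteady balance on liquid volume: A dh/dt = −0.0215 √h.
Separate and integrate: 2(√h − √h₀) = −(0.0215/A) t.
Set h = 0: 2√h₀ = (0.0215/A) t_empty ⇒ t_empty = 2A√h₀/0.0215.
t_empty = 2·5.57·√1.38/0.0215 = 11.140·1.1747/0.0215 = 608.68 s.

609 s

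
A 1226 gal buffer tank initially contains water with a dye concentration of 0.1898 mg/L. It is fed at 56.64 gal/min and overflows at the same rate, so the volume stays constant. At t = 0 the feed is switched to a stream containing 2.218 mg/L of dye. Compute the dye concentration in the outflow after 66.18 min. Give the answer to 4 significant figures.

Species balance on the tank: V dC/dt = Q(C_in − C).
Rewrite as dC/dt + C/τ = C_in/τ, τ = V/Q = 21.6455 min.
Integrating: C(t) = C_in + (C₀ − C_in) e^(−t/τ).
C(66.18) = 2.218 + (0.1898 − 2.218)·e^(−66.18/21.6455) = 2.218 + (-2.02820)·0.0470074 = 2.12266 mg/L.

2.123 mg/L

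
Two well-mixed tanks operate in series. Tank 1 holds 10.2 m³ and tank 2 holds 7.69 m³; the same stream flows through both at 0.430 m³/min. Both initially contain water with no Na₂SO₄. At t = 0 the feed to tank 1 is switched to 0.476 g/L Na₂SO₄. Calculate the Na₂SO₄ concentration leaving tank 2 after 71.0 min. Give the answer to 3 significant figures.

Time constants: τᵢ = Vᵢ/Q for each well-mixed tank.
τ₁ = 10.2/0.430 = 23.721 min; τ₂ = 7.69/0.430 = 17.884 min.
Solving the cascade with C₁(0)=C₂(0)=0 gives C₂(t) = C_in[1 − (τ₁ e^(−t/τ₁) − τ₂ e^(−t/τ₂))/(τ₁ − τ₂)].
At t = 71.0: e^(−t/τ₁) = 0.050130, e^(−t/τ₂) = 0.018872.
C₂ = 0.476·[1 − (23.721·0.050130 − 17.884·0.018872)/(5.8372)] = 0.476·0.85410 = 0.40655 g/L.

0.407 g/L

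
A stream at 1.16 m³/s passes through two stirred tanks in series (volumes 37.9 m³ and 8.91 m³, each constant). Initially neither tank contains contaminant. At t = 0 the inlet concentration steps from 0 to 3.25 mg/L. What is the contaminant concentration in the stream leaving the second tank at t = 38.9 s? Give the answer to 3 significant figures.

Time constants: τᵢ = Vᵢ/Q for each well-mixed tank.
τ₁ = 37.9/1.16 = 32.672 s; τ₂ = 8.91/1.16 = 7.6810 s.
Tank 1: C₁ = C_in(1 − e^(−t/τ₁)). Tank 2 (τ₁ ≠ τ₂): C₂ = C_in[1 − (τ₁ e^(−t/τ₁) − τ₂ e^(−t/τ₂))/(τ₁ − τ₂)].
At t = 38.9: e^(−t/τ₁) = 0.30404, e^(−t/τ₂) = 0.0063176.
C₂ = 3.25·[1 − (32.672·0.30404 − 7.6810·0.0063176)/(24.991)] = 3.25·0.60446 = 1.9645 mg/L.

1.96 mg/L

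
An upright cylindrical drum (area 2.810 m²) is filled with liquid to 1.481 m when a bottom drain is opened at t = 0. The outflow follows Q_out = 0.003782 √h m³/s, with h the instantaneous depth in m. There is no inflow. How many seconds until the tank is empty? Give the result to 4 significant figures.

With no inflow, A dh/dt = −0.003782 √h.
∫ h^(−1/2) dh = −(0.003782/A) ∫ dt, giving 2√h = 2√h₀ − (0.003782/A) t.
Set h = 0: 2√h₀ = (0.003782/A) t_empty ⇒ t_empty = 2A√h₀/0.003782.
t_empty = 2·2.810·√1.481/0.003782 = 5.62000·1.21696/0.003782 = 1808.39 s.

1808 s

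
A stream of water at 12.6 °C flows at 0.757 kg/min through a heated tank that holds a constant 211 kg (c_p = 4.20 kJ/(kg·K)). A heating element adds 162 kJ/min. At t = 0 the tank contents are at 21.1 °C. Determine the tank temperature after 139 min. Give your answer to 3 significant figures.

Unsteady energy balance on the tank contents: M c_p dT/dt = ṁ c_p (T_in − T) + 162.
τ = M/ṁ = 278.73 min; T_ss = T_in + Q̇/(ṁ c_p) = 12.6 + 162/(0.757·4.20) = 63.553 °C.
This is linear first-order; T(t) = T_ss + (T₀ − T_ss) e^(−t/τ).
T(139) = 63.553 + (-42.453)·e^(−139/278.73) = 63.553 + (-42.453)·0.60733 = 37.770 °C.

37.8 °C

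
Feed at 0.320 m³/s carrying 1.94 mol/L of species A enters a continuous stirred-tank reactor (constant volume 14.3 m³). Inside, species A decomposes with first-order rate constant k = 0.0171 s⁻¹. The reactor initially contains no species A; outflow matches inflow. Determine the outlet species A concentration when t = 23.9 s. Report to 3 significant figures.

Species balance: V dC/dt = Q C_in − Q C − k V C.
dC/dt = (Q/V) C_in − (Q/V + k) C; effective rate a = Q/V + k = 0.022378 + 0.0171 = 0.039478 s⁻¹.
C_ss = Q C_in/(Q + kV) = 1.0997 mol/L; C(t) = C_ss + (C₀ − C_ss) e^(−a t).
C(23.9) = 1.0997 + (-1.0997)·e^(−0.039478·23.9) = 1.0997 + (-1.0997)·0.38926 = 0.67162 mol/L.

0.672 mol/L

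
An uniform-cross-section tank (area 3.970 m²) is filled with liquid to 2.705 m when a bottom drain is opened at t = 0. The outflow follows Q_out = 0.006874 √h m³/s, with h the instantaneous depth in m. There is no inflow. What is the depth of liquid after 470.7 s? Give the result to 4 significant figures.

With no inflow, A dh/dt = −0.006874 √h.
This is separable: 2 d(√h)/dt = −0.006874/A, so √h = √h₀ − (0.006874/(2A)) t.
√h = √2.705 − 0.006874·470.7/(2·3.970) = 1.64469 − 0.407505 = 1.23718.
h = 1.23718² = 1.53062 m.

1.531 m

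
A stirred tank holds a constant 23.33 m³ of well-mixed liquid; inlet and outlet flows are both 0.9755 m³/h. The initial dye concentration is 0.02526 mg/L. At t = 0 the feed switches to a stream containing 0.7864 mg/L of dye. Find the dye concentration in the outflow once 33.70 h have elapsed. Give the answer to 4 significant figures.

0.6004 mg/L

Accumulation = in − out for the solute gives V dC/dt = Q(C_in − C).
So dC/dt = (C_in − C)/τ with τ = V/Q = 23.33/0.9755 = 23.9159 h.
This is linear first-order; C(t) = C_in + (C₀ − C_in) e^(−t/τ).
C(33.70) = 0.7864 + (0.02526 − 0.7864)·e^(−33.70/23.9159) = 0.7864 + (-0.761140)·0.244363 = 0.600406 mg/L.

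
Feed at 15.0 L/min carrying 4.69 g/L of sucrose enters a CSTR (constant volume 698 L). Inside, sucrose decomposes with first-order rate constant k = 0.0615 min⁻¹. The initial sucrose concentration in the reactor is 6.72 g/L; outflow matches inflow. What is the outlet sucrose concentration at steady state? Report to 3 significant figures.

Accumulation = in − out − consumed: V dC/dt = Q C_in − Q C − k V C.
At steady state: 0 = Q C_in − (Q + kV) C_ss, so C_ss = Q C_in/(Q + kV).
C_ss = 15.0·4.69/(15.0 + 0.0615·698) = 70.350/57.927 = 1.2145 g/L.

1.21 g/L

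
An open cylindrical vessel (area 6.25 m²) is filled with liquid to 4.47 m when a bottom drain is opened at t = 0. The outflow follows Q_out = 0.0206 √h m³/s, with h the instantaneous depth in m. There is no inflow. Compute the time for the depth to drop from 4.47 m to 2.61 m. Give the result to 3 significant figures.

303 s

A dh/dt = −Q_out = −0.0206 √h.
Separate and integrate: 2(√h − √h₀) = −(0.0206/A) t.
t = 2A(√h₀ − √h)/0.0206 = 2·6.25·(√4.47 − √2.61)/0.0206
  = 12.500 × (2.1142 − 1.6155) / 0.0206 = 302.60 s.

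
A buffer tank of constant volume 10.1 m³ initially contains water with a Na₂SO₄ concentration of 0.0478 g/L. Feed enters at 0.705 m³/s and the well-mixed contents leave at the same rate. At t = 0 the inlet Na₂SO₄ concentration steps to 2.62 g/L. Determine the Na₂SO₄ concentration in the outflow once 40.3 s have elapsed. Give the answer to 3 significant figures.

2.47 g/L

Transient balance on the dissolved component: V dC/dt = Q(C_in − C).
Rewrite as dC/dt + C/τ = C_in/τ, τ = V/Q = 14.326 s.
Integrating: C(t) = C_in + (C₀ − C_in) e^(−t/τ).
C(40.3) = 2.62 + (0.0478 − 2.62)·e^(−40.3/14.326) = 2.62 + (-2.5722)·0.060023 = 2.4656 g/L.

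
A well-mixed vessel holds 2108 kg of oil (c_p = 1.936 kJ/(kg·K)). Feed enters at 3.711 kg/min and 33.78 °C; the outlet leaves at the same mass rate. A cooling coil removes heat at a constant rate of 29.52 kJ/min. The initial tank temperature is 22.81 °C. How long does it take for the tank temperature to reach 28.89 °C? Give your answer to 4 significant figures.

1234 min

M c_p dT/dt = ṁ c_p (T_in − T) − Q̇.
τ = M/ṁ = 568.041 min; T_ss = T_in − Q̇/(ṁ c_p) = 29.6712 °C.
T(t) = T_ss + (T₀ − T_ss) e^(−t/τ). Set T = 28.89:
e^(−t/τ) = (28.89 − 29.6712)/(22.81 − 29.6712) = 0.113851
t = −568.041 · ln(0.113851) = 1234.27 min.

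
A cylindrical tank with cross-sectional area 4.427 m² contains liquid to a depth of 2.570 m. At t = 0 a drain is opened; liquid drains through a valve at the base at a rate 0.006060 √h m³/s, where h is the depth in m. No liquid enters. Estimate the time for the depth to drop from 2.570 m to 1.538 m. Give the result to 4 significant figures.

Unsteady balance on liquid volume: A dh/dt = −0.006060 √h.
Separate and integrate: 2(√h − √h₀) = −(0.006060/A) t.
t = 2A(√h₀ − √h)/0.006060 = 2·4.427·(√2.570 − √1.538)/0.006060
  = 8.85400 × (1.60312 − 1.24016) / 0.006060 = 530.306 s.

530.3 s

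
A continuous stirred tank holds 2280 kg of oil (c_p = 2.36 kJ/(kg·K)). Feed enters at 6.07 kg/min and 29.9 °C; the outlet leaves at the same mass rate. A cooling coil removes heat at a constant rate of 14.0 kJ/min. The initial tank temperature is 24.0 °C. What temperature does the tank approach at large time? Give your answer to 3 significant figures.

First-law balance (no shaft work): M c_p dT/dt = ṁ c_p (T_in − T) − 14.0.
At steady state dT/dt = 0 ⇒ T_ss = T_in − Q̇/(ṁ c_p) = 29.9 − 14.0/(6.07·2.36) = 28.923 °C.

28.9 °C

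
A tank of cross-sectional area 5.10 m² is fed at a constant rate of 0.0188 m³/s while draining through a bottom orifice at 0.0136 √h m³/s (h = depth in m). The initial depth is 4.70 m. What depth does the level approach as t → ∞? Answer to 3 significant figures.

Level balance: A dh/dt = 0.0188 − 0.0136 √h. Setting dh/dt = 0:
Q_in = 0.0136 √h_ss ⇒ √h_ss = 0.0188/0.0136 = 1.3824.
h_ss = 1.3824² = 1.9109 m. (Since h₀ = 4.70 m > h_ss, the level will fall toward this value.)

1.91 m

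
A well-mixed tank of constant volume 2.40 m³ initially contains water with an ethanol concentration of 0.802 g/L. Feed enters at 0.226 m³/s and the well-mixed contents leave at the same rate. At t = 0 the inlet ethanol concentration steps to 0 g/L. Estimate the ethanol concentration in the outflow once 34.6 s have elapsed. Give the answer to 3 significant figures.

0.0308 g/L

Accumulation = in − out for the solute gives V dC/dt = Q(C_in − C).
Rewrite as dC/dt + C/τ = C_in/τ, τ = V/Q = 10.619 s.
Integrating: C(t) = C_in + (C₀ − C_in) e^(−t/τ).
C(34.6) = 0 + (0.802 − 0)·e^(−34.6/10.619) = 0 + (0.80200)·0.038459 = 0.030844 g/L.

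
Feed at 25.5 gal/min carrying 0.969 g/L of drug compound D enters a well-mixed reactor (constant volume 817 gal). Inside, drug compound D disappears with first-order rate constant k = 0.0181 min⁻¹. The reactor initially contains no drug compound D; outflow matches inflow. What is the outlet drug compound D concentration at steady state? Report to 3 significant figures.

V dC/dt = Q(C_in − C) − k V C.
Steady state (dC/dt = 0): C_ss = Q C_in/(Q + kV) = C_in/(1 + kV/Q).
C_ss = 25.5·0.969/(25.5 + 0.0181·817) = 24.709/40.288 = 0.61333 g/L.

0.613 g/L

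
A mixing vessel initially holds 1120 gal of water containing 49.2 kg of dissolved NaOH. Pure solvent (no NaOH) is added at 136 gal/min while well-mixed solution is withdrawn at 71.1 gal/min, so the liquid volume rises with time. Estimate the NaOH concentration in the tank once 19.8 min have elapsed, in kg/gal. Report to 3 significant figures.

Let m(t) be the amount of NaOH. Volume: V(t) = V₀ + (Q_in − Q_out) t = 1120 + 64.900 t; V(19.8) = 2405.0 gal.
Species balance (pure solvent in): dm/dt = −Q_out · m/V(t).
Separate: dm/m = −Q_out dt/V(t) ⇒ ln(m/m₀) = −(Q_out/(Q_in−Q_out)) ln(V/V₀).
m = m₀ (V₀/V)^(Q_out/(Q_in−Q_out)) = 49.2 × (1120/2405.0)^(1.0955) = 21.299 kg.
C = m/V = 21.299/2405.0 = 0.0088560 kg/gal.

0.00886 kg/gal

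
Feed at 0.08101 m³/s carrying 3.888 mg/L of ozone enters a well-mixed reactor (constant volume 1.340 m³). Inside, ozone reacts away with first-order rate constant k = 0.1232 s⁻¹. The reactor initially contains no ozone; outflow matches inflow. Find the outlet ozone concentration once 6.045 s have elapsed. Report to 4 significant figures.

V dC/dt = Q(C_in − C) − k V C.
dC/dt = (Q/V) C_in − (Q/V + k) C; effective rate a = Q/V + k = 0.0604552 + 0.1232 = 0.183655 s⁻¹.
C_ss = Q C_in/(Q + kV) = 1.27984 mg/L; C(t) = C_ss + (C₀ − C_ss) e^(−a t).
C(6.045) = 1.27984 + (-1.27984)·e^(−0.183655·6.045) = 1.27984 + (-1.27984)·0.329494 = 0.858142 mg/L.

0.8581 mg/L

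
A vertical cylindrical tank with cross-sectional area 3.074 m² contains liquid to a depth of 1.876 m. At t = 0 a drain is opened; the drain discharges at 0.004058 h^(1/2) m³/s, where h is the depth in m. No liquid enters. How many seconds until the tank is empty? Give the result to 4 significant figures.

2075 s

Unsteady balance on liquid volume: A dh/dt = −0.004058 √h.
Separate and integrate: 2(√h − √h₀) = −(0.004058/A) t.
Tank is empty when √h = 0: t_empty = 2A√h₀/0.004058.
t_empty = 2·3.074·√1.876/0.004058 = 6.14800·1.36967/0.004058 = 2075.10 s.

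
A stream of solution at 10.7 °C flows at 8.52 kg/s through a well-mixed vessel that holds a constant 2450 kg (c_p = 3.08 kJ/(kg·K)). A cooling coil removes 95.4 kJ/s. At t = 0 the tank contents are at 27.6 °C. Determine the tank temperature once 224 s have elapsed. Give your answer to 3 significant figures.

M c_p dT/dt = ṁ c_p (T_in − T) − Q̇.
τ = M/ṁ = 287.56 s; T_ss = T_in − Q̇/(ṁ c_p) = 10.7 − 95.4/(8.52·3.08) = 7.0646 °C.
Solution: T(t) = T_ss + (T₀ − T_ss) e^(−t/τ).
T(224) = 7.0646 + (20.535)·e^(−224/287.56) = 7.0646 + (20.535)·0.45888 = 16.488 °C.

16.5 °C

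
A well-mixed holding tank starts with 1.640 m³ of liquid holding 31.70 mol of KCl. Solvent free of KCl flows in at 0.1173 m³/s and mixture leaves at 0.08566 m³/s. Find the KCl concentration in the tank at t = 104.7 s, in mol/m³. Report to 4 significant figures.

Let m(t) be the amount of KCl. Volume: V(t) = V₀ + (Q_in − Q_out) t = 1.640 + 0.0316400 t; V(104.7) = 4.95271 m³.
Species balance (pure solvent in): dm/dt = −Q_out · m/V(t).
Separate: dm/m = −Q_out dt/V(t) ⇒ ln(m/m₀) = −(Q_out/(Q_in−Q_out)) ln(V/V₀).
m = m₀ (V₀/V)^(Q_out/(Q_in−Q_out)) = 31.70 × (1.640/4.95271)^(2.70733) = 1.59053 mol.
C = m/V = 1.59053/4.95271 = 0.321144 mol/m³.

0.3211 mol/m³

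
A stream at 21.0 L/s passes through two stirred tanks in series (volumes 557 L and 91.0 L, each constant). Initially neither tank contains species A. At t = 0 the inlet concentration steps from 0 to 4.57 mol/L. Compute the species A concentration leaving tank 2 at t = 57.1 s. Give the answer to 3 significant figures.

3.94 mol/L

Each tank obeys Vᵢ dCᵢ/dt = Q(Cᵢ₋₁ − Cᵢ), so τᵢ = Vᵢ/Q.
τ₁ = 557/21.0 = 26.524 s; τ₂ = 91.0/21.0 = 4.3333 s.
Solving the cascade with C₁(0)=C₂(0)=0 gives C₂(t) = C_in[1 − (τ₁ e^(−t/τ₁) − τ₂ e^(−t/τ₂))/(τ₁ − τ₂)].
At t = 57.1: e^(−t/τ₁) = 0.11616, e^(−t/τ₂) = 1.8938e-06.
C₂ = 4.57·[1 − (26.524·0.11616 − 4.3333·1.8938e-06)/(22.190)] = 4.57·0.86116 = 3.9355 mol/L.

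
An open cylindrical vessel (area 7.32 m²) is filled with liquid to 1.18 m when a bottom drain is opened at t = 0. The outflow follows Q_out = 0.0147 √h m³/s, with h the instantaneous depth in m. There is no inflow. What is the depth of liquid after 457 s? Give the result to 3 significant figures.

With no inflow, A dh/dt = −0.0147 √h.
Separate and integrate: 2(√h − √h₀) = −(0.0147/A) t.
√h = √1.18 − 0.0147·457/(2·7.32) = 1.0863 − 0.45887 = 0.62741.
h = 0.62741² = 0.39364 m.

0.394 m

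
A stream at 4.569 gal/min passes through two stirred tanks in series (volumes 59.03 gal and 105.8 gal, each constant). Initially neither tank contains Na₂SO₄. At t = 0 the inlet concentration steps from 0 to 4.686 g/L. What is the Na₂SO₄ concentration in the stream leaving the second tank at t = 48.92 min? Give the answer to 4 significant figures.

Time constants: τᵢ = Vᵢ/Q for each well-mixed tank.
τ₁ = 59.03/4.569 = 12.9197 min; τ₂ = 105.8/4.569 = 23.1561 min.
Tank 1: C₁ = C_in(1 − e^(−t/τ₁)). Tank 2 (τ₁ ≠ τ₂): C₂ = C_in[1 − (τ₁ e^(−t/τ₁) − τ₂ e^(−t/τ₂))/(τ₁ − τ₂)].
At t = 48.92: e^(−t/τ₁) = 0.0226754, e^(−t/τ₂) = 0.120920.
C₂ = 4.686·[1 − (12.9197·0.0226754 − 23.1561·0.120920)/(-10.2364)] = 4.686·0.755081 = 3.53831 g/L.

3.538 g/L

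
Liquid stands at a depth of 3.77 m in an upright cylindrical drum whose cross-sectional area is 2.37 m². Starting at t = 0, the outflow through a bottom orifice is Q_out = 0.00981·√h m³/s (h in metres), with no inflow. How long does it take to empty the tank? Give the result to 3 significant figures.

938 s

Volume balance on the tank: A dh/dt = −0.00981 √h.
Separate and integrate: 2(√h − √h₀) = −(0.00981/A) t.
Set h = 0: 2√h₀ = (0.00981/A) t_empty ⇒ t_empty = 2A√h₀/0.00981.
t_empty = 2·2.37·√3.77/0.00981 = 4.7400·1.9416/0.00981 = 938.17 s.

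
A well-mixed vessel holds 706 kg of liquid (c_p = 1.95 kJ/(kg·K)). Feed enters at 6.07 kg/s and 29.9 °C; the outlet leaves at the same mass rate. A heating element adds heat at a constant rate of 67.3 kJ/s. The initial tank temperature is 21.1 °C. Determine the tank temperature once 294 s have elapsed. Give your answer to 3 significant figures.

34.4 °C

Energy balance: M c_p dT/dt = ṁ c_p (T_in − T) + 67.3.
Rearrange: dT/dt = (T_ss − T)/τ with τ = M/ṁ = 116.31 s and T_ss = T_in + Q̇/(ṁ c_p) = 35.586 °C.
Integrating: T(t) = T_ss + (T₀ − T_ss) e^(−t/τ).
T(294) = 35.586 + (-14.486)·e^(−294/116.31) = 35.586 + (-14.486)·0.079840 = 34.429 °C.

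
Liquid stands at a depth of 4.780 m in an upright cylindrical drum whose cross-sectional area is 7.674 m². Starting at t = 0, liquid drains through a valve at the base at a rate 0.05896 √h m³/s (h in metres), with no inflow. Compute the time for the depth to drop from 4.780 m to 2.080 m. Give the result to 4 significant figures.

A dh/dt = −Q_out = −0.05896 √h.
This is separable: 2 d(√h)/dt = −0.05896/A, so √h = √h₀ − (0.05896/(2A)) t.
t = 2A(√h₀ − √h)/0.05896 = 2·7.674·(√4.780 − √2.080)/0.05896
  = 15.3480 × (2.18632 − 1.44222) / 0.05896 = 193.698 s.

193.7 s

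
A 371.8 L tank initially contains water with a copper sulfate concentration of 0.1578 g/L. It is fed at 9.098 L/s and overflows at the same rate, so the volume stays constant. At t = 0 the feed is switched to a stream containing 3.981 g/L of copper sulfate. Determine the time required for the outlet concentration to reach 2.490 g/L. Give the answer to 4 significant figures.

38.48 s

Species balance: V dC/dt = Q(C_in − C) ⇒ τ = V/Q = 40.8661 s.
C(t) = C_in + (C₀ − C_in) e^(−t/τ). Set C = 2.490 and solve for t:
e^(−t/τ) = (C − C_in)/(C₀ − C_in) = (2.490 − 3.981)/(0.1578 − 3.981) = 0.389987
t = −τ ln(…) = 40.8661 × 0.941641 = 38.4812 s.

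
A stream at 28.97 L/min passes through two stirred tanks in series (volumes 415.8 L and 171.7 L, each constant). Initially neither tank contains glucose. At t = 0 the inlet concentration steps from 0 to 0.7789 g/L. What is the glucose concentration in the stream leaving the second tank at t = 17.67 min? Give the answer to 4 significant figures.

0.4193 g/L

Species balance on tank i: dCᵢ/dt = (Cᵢ₋₁ − Cᵢ)/τᵢ with τᵢ = Vᵢ/Q.
τ₁ = 415.8/28.97 = 14.3528 min; τ₂ = 171.7/28.97 = 5.92682 min.
Solving the cascade with C₁(0)=C₂(0)=0 gives C₂(t) = C_in[1 − (τ₁ e^(−t/τ₁) − τ₂ e^(−t/τ₂))/(τ₁ − τ₂)].
At t = 17.67: e^(−t/τ₁) = 0.291965, e^(−t/τ₂) = 0.0507237.
C₂ = 0.7789·[1 − (14.3528·0.291965 − 5.92682·0.0507237)/(8.42596)] = 0.7789·0.538345 = 0.419317 g/L.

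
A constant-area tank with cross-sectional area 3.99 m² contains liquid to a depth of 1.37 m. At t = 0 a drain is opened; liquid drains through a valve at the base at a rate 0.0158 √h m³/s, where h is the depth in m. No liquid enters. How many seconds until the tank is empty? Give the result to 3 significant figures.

With no inflow, A dh/dt = −0.0158 √h.
Separate and integrate: 2(√h − √h₀) = −(0.0158/A) t.
Set h = 0: 2√h₀ = (0.0158/A) t_empty ⇒ t_empty = 2A√h₀/0.0158.
t_empty = 2·3.99·√1.37/0.0158 = 7.9800·1.1705/0.0158 = 591.16 s.

591 s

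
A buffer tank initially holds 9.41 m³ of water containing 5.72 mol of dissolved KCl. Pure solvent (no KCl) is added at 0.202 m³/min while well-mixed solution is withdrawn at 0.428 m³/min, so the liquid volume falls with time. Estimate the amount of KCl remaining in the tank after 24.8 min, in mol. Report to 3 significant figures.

Let m(t) be the amount of KCl. Volume: V(t) = V₀ + (Q_in − Q_out) t = 9.41 − 0.22600 t; V(24.8) = 3.8052 m³.
No KCl enters, so dm/dt = −Q_out · (m/V).
dm/m = −Q_out dt/(V₀ − 0.22600 t); integrating gives ln(m/m₀) = −(Q_out/(Q_in−Q_out)) ln(V/V₀).
m = m₀ (V₀/V)^(Q_out/(Q_in−Q_out)) = 5.72 × (9.41/3.8052)^(-1.8938) = 1.0297 mol.

1.03 mol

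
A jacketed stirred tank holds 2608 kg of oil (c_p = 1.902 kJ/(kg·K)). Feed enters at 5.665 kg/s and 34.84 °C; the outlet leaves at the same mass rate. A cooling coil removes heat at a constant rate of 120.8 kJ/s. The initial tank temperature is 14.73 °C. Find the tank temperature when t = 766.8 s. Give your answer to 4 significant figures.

21.95 °C

Heat balance on the well-mixed liquid: M c_p dT/dt = ṁ c_p (T_in − T) − 120.8.
τ = M/ṁ = 460.371 s; T_ss = T_in − Q̇/(ṁ c_p) = 34.84 − 120.8/(5.665·1.902) = 23.6287 °C.
Integrating: T(t) = T_ss + (T₀ − T_ss) e^(−t/τ).
T(766.8) = 23.6287 + (-8.89869)·e^(−766.8/460.371) = 23.6287 + (-8.89869)·0.189074 = 21.9462 °C.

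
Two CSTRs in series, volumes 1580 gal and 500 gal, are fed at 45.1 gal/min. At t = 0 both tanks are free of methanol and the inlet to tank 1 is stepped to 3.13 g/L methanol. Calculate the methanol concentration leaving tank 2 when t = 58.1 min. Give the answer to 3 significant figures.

2.27 g/L

Species balance on tank i: dCᵢ/dt = (Cᵢ₋₁ − Cᵢ)/τᵢ with τᵢ = Vᵢ/Q.
τ₁ = 1580/45.1 = 35.033 min; τ₂ = 500/45.1 = 11.086 min.
Tank 1: C₁ = C_in(1 − e^(−t/τ₁)). Tank 2 (τ₁ ≠ τ₂): C₂ = C_in[1 − (τ₁ e^(−t/τ₁) − τ₂ e^(−t/τ₂))/(τ₁ − τ₂)].
At t = 58.1: e^(−t/τ₁) = 0.19044, e^(−t/τ₂) = 0.0052970.
C₂ = 3.13·[1 − (35.033·0.19044 − 11.086·0.0052970)/(23.947)] = 3.13·0.72385 = 2.2656 g/L.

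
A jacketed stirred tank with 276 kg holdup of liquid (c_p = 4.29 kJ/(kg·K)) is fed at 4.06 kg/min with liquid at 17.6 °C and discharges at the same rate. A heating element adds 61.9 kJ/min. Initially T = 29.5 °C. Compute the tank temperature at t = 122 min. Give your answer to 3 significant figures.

22.5 °C

First-law balance (no shaft work): M c_p dT/dt = ṁ c_p (T_in − T) + 61.9.
τ = M/ṁ = 67.980 min; T_ss = T_in + Q̇/(ṁ c_p) = 17.6 + 61.9/(4.06·4.29) = 21.154 °C.
Solution: T(t) = T_ss + (T₀ − T_ss) e^(−t/τ).
T(122) = 21.154 + (8.3461)·e^(−122/67.980) = 21.154 + (8.3461)·0.16619 = 22.541 °C.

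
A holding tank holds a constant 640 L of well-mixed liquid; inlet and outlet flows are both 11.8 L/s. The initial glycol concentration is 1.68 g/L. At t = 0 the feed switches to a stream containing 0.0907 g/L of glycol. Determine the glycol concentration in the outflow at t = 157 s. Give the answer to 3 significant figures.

Species balance on the tank: V dC/dt = Q(C_in − C).
Rewrite as dC/dt + C/τ = C_in/τ, τ = V/Q = 54.237 s.
Solution: C(t) = C_in + (C₀ − C_in) e^(−t/τ).
C(157) = 0.0907 + (1.68 − 0.0907)·e^(−157/54.237) = 0.0907 + (1.5893)·0.055316 = 0.17861 g/L.

0.179 g/L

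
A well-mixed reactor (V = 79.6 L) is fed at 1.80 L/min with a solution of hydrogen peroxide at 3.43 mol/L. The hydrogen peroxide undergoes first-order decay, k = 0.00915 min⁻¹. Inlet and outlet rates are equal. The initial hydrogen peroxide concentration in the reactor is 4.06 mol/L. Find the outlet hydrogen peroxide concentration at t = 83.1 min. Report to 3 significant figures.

Species balance: V dC/dt = Q C_in − Q C − k V C.
dC/dt = (Q/V) C_in − (Q/V + k) C; effective rate a = Q/V + k = 0.022613 + 0.00915 = 0.031763 min⁻¹.
C_ss = Q C_in/(Q + kV) = 2.4419 mol/L; C(t) = C_ss + (C₀ − C_ss) e^(−a t).
C(83.1) = 2.4419 + (1.6181)·e^(−0.031763·83.1) = 2.4419 + (1.6181)·0.071396 = 2.5574 mol/L.

2.56 mol/L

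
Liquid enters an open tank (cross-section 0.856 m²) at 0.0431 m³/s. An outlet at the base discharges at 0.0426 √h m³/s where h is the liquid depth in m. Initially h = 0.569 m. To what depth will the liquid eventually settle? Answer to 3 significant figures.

1.02 m

Level balance: A dh/dt = 0.0431 − 0.0426 √h. Setting dh/dt = 0:
Q_in = 0.0426 √h_ss ⇒ √h_ss = 0.0431/0.0426 = 1.0117.
h_ss = 1.0117² = 1.0236 m. (Since h₀ = 0.569 m < h_ss, the level will rise toward this value.)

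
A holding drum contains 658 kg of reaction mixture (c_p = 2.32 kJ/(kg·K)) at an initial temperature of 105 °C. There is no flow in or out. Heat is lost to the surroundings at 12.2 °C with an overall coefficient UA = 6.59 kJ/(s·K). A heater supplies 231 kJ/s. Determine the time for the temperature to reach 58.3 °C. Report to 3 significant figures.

383 s

First-law balance (no shaft work): M c_p dT/dt = −UA(T − T_amb) + Q̇.
τ = M c_p/UA = 231.65 s; T_ss = T_amb + Q̇/UA = 12.2 + 231/6.59 = 47.253 °C.
T(t) = T_ss + (T₀ − T_ss)e^(−t/τ); set T = 58.3:
t = −τ ln[(T − T_ss)/(T₀ − T_ss)] = −231.65 · ln(0.19130) = 383.13 s.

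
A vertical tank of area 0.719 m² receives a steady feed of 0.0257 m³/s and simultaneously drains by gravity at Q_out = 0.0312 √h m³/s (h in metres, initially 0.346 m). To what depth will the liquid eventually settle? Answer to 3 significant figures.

0.679 m

Level balance: A dh/dt = 0.0257 − 0.0312 √h. Setting dh/dt = 0:
Q_in = 0.0312 √h_ss ⇒ √h_ss = 0.0257/0.0312 = 0.82372.
h_ss = 0.82372² = 0.67851 m. (Since h₀ = 0.346 m < h_ss, the level will rise toward this value.)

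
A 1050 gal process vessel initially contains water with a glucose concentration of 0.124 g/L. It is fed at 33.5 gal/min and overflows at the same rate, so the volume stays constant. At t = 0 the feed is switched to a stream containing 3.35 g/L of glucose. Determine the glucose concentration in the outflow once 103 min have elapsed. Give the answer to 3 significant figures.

Mass balance on the solute (V constant): V dC/dt = Q(C_in − C).
Time constant τ = V/Q = 1050/33.5 = 31.343 min.
This is linear first-order; C(t) = C_in + (C₀ − C_in) e^(−t/τ).
C(103) = 3.35 + (0.124 − 3.35)·e^(−103/31.343) = 3.35 + (-3.2260)·0.037396 = 3.2294 g/L.

3.23 g/L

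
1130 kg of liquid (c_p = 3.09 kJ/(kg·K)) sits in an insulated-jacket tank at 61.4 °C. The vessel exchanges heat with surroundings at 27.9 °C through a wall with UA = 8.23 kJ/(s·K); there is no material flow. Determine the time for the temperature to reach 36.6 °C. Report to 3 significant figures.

Lumped-capacitance energy balance: M c_p dT/dt = UA(T_amb − T).
τ = M c_p/UA = 424.26 s; T_ss = T_amb = 27.900 °C.
T(t) = T_ss + (T₀ − T_ss)e^(−t/τ); set T = 36.6:
t = −τ ln[(T − T_ss)/(T₀ − T_ss)] = −424.26 · ln(0.25970) = 572.00 s.

572 s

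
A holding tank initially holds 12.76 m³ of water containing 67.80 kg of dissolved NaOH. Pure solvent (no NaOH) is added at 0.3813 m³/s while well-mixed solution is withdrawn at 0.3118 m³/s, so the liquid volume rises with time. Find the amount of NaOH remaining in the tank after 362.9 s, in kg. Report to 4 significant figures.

Let m(t) be the amount of NaOH. Volume: V(t) = V₀ + (Q_in − Q_out) t = 12.76 + 0.0695000 t; V(362.9) = 37.9815 m³.
Solute balance: dm/dt = 0 − Q_out C = −Q_out m/V(t).
Separate: dm/m = −Q_out dt/V(t) ⇒ ln(m/m₀) = −(Q_out/(Q_in−Q_out)) ln(V/V₀).
m = m₀ (V₀/V)^(Q_out/(Q_in−Q_out)) = 67.80 × (12.76/37.9815)^(4.48633) = 0.508108 kg.

0.5081 kg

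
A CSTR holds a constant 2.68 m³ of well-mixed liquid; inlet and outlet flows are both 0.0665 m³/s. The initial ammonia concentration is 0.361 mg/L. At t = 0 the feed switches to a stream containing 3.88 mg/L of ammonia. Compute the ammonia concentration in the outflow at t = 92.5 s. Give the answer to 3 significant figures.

3.53 mg/L

Mass balance on the solute (V constant): V dC/dt = Q(C_in − C).
So dC/dt = (C_in − C)/τ with τ = V/Q = 2.68/0.0665 = 40.301 s.
This is linear first-order; C(t) = C_in + (C₀ − C_in) e^(−t/τ).
C(92.5) = 3.88 + (0.361 − 3.88)·e^(−92.5/40.301) = 3.88 + (-3.5190)·0.10074 = 3.5255 mg/L.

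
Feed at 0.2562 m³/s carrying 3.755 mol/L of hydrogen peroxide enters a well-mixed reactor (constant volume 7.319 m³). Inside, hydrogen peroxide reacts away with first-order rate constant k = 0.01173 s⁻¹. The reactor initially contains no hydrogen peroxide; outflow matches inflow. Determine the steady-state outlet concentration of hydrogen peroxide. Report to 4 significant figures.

2.813 mol/L

V dC/dt = Q(C_in − C) − k V C.
Steady state (dC/dt = 0): C_ss = Q C_in/(Q + kV) = C_in/(1 + kV/Q).
C_ss = 0.2562·3.755/(0.2562 + 0.01173·7.319) = 0.962031/0.342052 = 2.81253 mol/L.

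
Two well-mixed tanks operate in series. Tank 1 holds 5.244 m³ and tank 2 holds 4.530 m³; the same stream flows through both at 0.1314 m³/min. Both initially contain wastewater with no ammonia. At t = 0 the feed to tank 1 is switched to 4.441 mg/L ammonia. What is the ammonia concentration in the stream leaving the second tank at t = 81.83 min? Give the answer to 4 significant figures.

2.868 mg/L

Time constants: τᵢ = Vᵢ/Q for each well-mixed tank.
τ₁ = 5.244/0.1314 = 39.9087 min; τ₂ = 4.530/0.1314 = 34.4749 min.
Tank 1: C₁ = C_in(1 − e^(−t/τ₁)). Tank 2 (τ₁ ≠ τ₂): C₂ = C_in[1 − (τ₁ e^(−t/τ₁) − τ₂ e^(−t/τ₂))/(τ₁ − τ₂)].
At t = 81.83: e^(−t/τ₁) = 0.128679, e^(−t/τ₂) = 0.0931437.
C₂ = 4.441·[1 − (39.9087·0.128679 − 34.4749·0.0931437)/(5.43379)] = 4.441·0.645863 = 2.86828 mg/L.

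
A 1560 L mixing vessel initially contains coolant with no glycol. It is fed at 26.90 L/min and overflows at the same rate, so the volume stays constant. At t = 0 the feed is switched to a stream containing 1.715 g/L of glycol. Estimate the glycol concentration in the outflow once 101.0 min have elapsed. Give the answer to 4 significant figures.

1.414 g/L

Mass balance on the solute (V constant): V dC/dt = Q(C_in − C).
Rewrite as dC/dt + C/τ = C_in/τ, τ = V/Q = 57.9926 min.
This is linear first-order; C(t) = C_in + (C₀ − C_in) e^(−t/τ).
C(101.0) = 1.715 + (0 − 1.715)·e^(−101.0/57.9926) = 1.715 + (-1.71500)·0.175239 = 1.41446 g/L.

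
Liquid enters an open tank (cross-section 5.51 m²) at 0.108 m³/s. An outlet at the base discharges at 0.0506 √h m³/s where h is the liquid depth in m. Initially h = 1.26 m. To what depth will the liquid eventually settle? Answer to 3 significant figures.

A dh/dt = Q_in − 0.0506 √h. Steady state requires inflow = outflow:
Q_in = 0.0506 √h_ss ⇒ √h_ss = 0.108/0.0506 = 2.1344.
h_ss = 2.1344² = 4.5556 m. (Since h₀ = 1.26 m < h_ss, the level will rise toward this value.)

4.56 m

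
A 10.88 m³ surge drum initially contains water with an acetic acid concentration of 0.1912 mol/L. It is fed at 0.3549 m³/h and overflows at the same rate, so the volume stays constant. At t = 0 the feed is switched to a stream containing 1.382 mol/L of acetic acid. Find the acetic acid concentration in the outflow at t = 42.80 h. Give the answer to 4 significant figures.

Unsteady species balance (constant V, well mixed): V dC/dt = Q(C_in − C).
Time constant τ = V/Q = 10.88/0.3549 = 30.6565 h.
C approaches C_in exponentially: C(t) = C_in + (C₀ − C_in) e^(−t/τ).
C(42.80) = 1.382 + (0.1912 − 1.382)·e^(−42.80/30.6565) = 1.382 + (-1.19080)·0.247557 = 1.08721 mol/L.

1.087 mol/L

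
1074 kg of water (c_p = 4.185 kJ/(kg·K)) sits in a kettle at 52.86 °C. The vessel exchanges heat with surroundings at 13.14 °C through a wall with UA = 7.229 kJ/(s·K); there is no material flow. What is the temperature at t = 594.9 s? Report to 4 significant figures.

28.40 °C

Energy balance: M c_p dT/dt = −UA(T − T_amb).
dT/dt = (T_ss − T)/τ with T_ss = T_amb = 13.1400 °C, τ = M c_p/UA = 1074·4.185/7.229 = 621.758 s.
Integrating: T(t) = T_ss + (T₀ − T_ss) e^(−t/τ).
T(594.9) = 13.1400 + (39.7200)·0.384119 = 28.3972 °C.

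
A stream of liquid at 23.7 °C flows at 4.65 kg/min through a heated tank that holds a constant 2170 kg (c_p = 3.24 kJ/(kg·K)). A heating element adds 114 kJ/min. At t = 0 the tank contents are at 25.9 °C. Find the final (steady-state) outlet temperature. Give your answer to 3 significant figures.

31.3 °C

Unsteady energy balance on the tank contents: M c_p dT/dt = ṁ c_p (T_in − T) + 114.
At steady state dT/dt = 0 ⇒ T_ss = T_in + Q̇/(ṁ c_p) = 23.7 + 114/(4.65·3.24) = 31.267 °C.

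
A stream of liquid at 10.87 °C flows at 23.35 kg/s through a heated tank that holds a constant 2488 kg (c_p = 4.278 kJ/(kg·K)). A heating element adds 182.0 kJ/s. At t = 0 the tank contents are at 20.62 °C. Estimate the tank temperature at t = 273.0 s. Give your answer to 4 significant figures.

13.30 °C

Unsteady energy balance on the tank contents: M c_p dT/dt = ṁ c_p (T_in − T) + 182.0.
τ = M/ṁ = 106.552 s; T_ss = T_in + Q̇/(ṁ c_p) = 10.87 + 182.0/(23.35·4.278) = 12.6920 °C.
Solution: T(t) = T_ss + (T₀ − T_ss) e^(−t/τ).
T(273.0) = 12.6920 + (7.92802)·e^(−273.0/106.552) = 12.6920 + (7.92802)·0.0771412 = 13.3036 °C.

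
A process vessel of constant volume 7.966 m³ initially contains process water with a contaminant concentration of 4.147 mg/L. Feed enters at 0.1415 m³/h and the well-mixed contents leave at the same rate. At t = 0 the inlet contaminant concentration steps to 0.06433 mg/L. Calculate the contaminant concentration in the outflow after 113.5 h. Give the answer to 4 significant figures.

Species balance on the tank: V dC/dt = Q(C_in − C).
So dC/dt = (C_in − C)/τ with τ = V/Q = 7.966/0.1415 = 56.2968 h.
This is linear first-order; C(t) = C_in + (C₀ − C_in) e^(−t/τ).
C(113.5) = 0.06433 + (4.147 − 0.06433)·e^(−113.5/56.2968) = 0.06433 + (4.08267)·0.133174 = 0.608035 mg/L.

0.6080 mg/L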